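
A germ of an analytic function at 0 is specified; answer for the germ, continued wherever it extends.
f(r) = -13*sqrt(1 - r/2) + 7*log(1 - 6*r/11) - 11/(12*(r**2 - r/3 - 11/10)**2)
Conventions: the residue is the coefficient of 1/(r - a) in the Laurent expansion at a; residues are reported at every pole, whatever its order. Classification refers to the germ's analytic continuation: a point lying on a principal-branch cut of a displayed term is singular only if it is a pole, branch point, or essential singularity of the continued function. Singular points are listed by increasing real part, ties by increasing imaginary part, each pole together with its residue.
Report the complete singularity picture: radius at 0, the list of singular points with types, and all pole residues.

Radius of convergence at 0: -1/6 + (1/30)*sqrt(1015).
At 1/6 - (1/30)*sqrt(1015): a pole of order 2; residue -(495/82418)*sqrt(1015).
At 1/6 + (1/30)*sqrt(1015): a pole of order 2; residue (495/82418)*sqrt(1015).
At 11/6: a logarithmic branch point.
At 2: an algebraic (square-root) branch point.

Denominator factor (r**2 - r/3 - 11/10)^2: discriminant 203/45, real irrational roots 1/6 + (1/30)*sqrt(1015) and 1/6 - (1/30)*sqrt(1015); poles of order 2, moduli 1/6 + (1/30)*sqrt(1015) and -1/6 + (1/30)*sqrt(1015).
Branch term (7)*log(1 - r/(11/6)): its argument vanishes at r = 11/6, a logarithmic branch point, modulus 11/6.
Branch term (-13)*sqrt(1 - r/(2)): its argument vanishes at r = 2, a square-root branch point, modulus 2.
The radius of convergence is the smallest modulus among the singular points: -1/6 + (1/30)*sqrt(1015).
The branch terms are analytic at 1/6 - (1/30)*sqrt(1015) and contribute nothing to the residue; only the rational part matters.
The factor r**2 - r/3 - 11/10 splits as (r - a)(r - a') with a = 1/6 - (1/30)*sqrt(1015), a' = 1/6 + (1/30)*sqrt(1015). At the order-2 pole a set g(r) = (r - a)^2*(rational part) = [-11/12] / (r - a')^2.
Order-2 pole: residue = g'(a); g'(1/6 - (1/30)*sqrt(1015)) = -(495/82418)*sqrt(1015), so the residue is -(495/82418)*sqrt(1015).
The branch terms are analytic at 1/6 + (1/30)*sqrt(1015) and contribute nothing to the residue; only the rational part matters.
The factor r**2 - r/3 - 11/10 splits as (r - a)(r - a') with a = 1/6 + (1/30)*sqrt(1015), a' = 1/6 - (1/30)*sqrt(1015). At the order-2 pole a set g(r) = (r - a)^2*(rational part) = [-11/12] / (r - a')^2.
Order-2 pole: residue = g'(a); g'(1/6 + (1/30)*sqrt(1015)) = (495/82418)*sqrt(1015), so the residue is (495/82418)*sqrt(1015).
List the singular points by increasing real part (a conjugate pair: the negative imaginary part first).


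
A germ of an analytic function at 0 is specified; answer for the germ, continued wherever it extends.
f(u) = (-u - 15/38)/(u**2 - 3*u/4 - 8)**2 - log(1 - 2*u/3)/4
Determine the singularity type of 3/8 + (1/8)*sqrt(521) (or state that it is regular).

The point is a pole of order 2.

The denominator factor u**2 - 3*u/4 - 8 vanishes at 3/8 + (1/8)*sqrt(521) and appears to the power 2; the numerator there equals -117/152 - (1/8)*sqrt(521), nonzero, and no other factor vanishes.
The branch terms are analytic at this point.
Hence a pole whose order is the multiplicity, 2.


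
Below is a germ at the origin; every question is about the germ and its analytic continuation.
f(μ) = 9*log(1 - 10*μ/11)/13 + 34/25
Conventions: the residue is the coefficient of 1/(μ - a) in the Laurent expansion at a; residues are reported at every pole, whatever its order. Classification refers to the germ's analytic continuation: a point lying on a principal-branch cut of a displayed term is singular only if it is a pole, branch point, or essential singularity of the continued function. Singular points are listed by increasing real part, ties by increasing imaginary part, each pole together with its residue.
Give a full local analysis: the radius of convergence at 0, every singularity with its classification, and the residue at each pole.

Branch term (9/13)*log(1 - μ/(11/10)): its argument vanishes at μ = 11/10, a logarithmic branch point, modulus 11/10.
The radius of convergence is the smallest modulus among the singular points: 11/10.

Radius of convergence at 0: 11/10.
At 11/10: a logarithmic branch point.


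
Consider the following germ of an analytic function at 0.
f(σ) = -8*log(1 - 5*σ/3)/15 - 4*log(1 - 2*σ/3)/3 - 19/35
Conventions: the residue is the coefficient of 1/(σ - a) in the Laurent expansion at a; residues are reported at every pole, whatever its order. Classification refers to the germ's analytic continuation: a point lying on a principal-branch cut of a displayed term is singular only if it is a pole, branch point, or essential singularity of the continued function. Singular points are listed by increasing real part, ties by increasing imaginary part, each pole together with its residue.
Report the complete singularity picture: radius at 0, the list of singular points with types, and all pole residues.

Branch term (-8/15)*log(1 - σ/(3/5)): its argument vanishes at σ = 3/5, a logarithmic branch point, modulus 3/5.
Branch term (-4/3)*log(1 - σ/(3/2)): its argument vanishes at σ = 3/2, a logarithmic branch point, modulus 3/2.
The radius of convergence is the smallest modulus among the singular points: 3/5.
List the singular points by increasing real part (a conjugate pair: the negative imaginary part first).

Radius of convergence at 0: 3/5.
At 3/5: a logarithmic branch point.
At 3/2: a logarithmic branch point.


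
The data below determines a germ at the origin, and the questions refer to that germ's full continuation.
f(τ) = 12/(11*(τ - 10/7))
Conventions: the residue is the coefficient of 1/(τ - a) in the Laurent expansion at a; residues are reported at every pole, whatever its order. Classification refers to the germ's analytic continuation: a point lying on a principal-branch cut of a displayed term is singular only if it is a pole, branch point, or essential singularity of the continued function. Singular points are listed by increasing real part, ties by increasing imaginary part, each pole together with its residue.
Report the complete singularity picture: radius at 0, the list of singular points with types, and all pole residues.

Radius of convergence at 0: 10/7.
At 10/7: a pole of order 1; residue 12/11.

Denominator factor (τ - 10/7): pole of order 1 at 10/7, modulus 10/7.
The radius of convergence is the smallest modulus among the singular points: 10/7.
At the order-1 pole 10/7 set g(τ) = (τ - (10/7))*f(τ) = 12/11.
Simple pole: residue = g(a) at a = 10/7, which is 12/11.


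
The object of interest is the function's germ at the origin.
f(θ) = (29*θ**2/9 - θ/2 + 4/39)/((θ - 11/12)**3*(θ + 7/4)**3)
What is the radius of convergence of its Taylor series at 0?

Denominator factor (θ - 11/12)^3: pole of order 3 at 11/12, modulus 11/12.
Denominator factor (θ + 7/4)^3: pole of order 3 at -7/4, modulus 7/4.
The radius of convergence is the smallest modulus among the singular points: 11/12.

The radius of convergence is 11/12.


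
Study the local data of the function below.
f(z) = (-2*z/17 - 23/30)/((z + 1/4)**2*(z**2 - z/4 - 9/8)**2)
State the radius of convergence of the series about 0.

The radius of convergence is 1/4.

Denominator factor (z**2 - z/4 - 9/8)^2: discriminant 73/16, real irrational roots 1/8 + (1/8)*sqrt(73) and 1/8 - (1/8)*sqrt(73); poles of order 2, moduli 1/8 + (1/8)*sqrt(73) and -1/8 + (1/8)*sqrt(73).
Denominator factor (z + 1/4)^2: pole of order 2 at -1/4, modulus 1/4.
The radius of convergence is the smallest modulus among the singular points: 1/4.


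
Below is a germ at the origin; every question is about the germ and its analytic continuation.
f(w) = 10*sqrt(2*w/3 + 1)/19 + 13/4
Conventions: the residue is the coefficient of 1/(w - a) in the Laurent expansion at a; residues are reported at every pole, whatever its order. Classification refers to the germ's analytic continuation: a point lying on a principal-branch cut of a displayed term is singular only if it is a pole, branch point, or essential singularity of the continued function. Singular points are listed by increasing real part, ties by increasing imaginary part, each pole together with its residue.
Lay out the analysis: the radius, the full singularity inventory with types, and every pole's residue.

Radius of convergence at 0: 3/2.
At -3/2: an algebraic (square-root) branch point.

Branch term (10/19)*sqrt(1 - w/(-3/2)): its argument vanishes at w = -3/2, a square-root branch point, modulus 3/2.
The radius of convergence is the smallest modulus among the singular points: 3/2.


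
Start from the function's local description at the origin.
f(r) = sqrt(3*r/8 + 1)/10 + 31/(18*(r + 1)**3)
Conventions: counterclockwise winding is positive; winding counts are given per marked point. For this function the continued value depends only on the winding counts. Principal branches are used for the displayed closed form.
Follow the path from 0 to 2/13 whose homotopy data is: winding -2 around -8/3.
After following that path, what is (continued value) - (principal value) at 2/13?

The rational part is single-valued and drops out of the difference; each branch term changes only by its own monodromy.
(1/10)*sqrt(1 - r/(-8/3)): winding -2 is even, the square root returns to the same sheet, contribution 0.
Summing the contributions at r = 2/13 gives 0.

Continued minus principal equals 0.


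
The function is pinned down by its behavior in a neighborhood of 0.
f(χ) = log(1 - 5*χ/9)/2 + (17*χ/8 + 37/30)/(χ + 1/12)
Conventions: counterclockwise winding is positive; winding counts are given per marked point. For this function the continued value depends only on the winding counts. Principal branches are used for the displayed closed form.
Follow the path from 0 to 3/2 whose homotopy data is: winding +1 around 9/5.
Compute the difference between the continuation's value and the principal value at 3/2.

Continued minus principal equals pi*i.

The rational part is single-valued and drops out of the difference; each branch term changes only by its own monodromy.
(1/2)*log(1 - χ/(9/5)): each positive loop around 9/5 adds 2*pi*i to the log, so winding +1 contributes (1/2)*(1)*2*pi*i = pi*i.
Summing the contributions at χ = 3/2 gives pi*i.


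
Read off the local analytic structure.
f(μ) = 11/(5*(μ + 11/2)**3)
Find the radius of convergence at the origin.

Denominator factor (μ + 11/2)^3: pole of order 3 at -11/2, modulus 11/2.
The radius of convergence is the smallest modulus among the singular points: 11/2.

The radius of convergence is 11/2.


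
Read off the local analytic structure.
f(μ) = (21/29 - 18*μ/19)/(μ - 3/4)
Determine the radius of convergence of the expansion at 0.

Denominator factor (μ - 3/4): pole of order 1 at 3/4, modulus 3/4.
The radius of convergence is the smallest modulus among the singular points: 3/4.

The radius of convergence is 3/4.


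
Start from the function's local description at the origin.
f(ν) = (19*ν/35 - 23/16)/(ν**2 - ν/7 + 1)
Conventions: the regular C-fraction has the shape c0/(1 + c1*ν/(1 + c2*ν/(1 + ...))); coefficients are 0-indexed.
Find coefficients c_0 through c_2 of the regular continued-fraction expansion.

The regular C-fraction coefficients are [-23/16, 27/115, -100783/21735].

Taylor coefficients (expand at 0): a_0 = -23/16, a_1 = 27/80, a_2 = 52/35.
c0 = a_0 = -23/16. Peel one level at a time: if S = 1 + c*ν/S' with S'(0) = 1, then c is the ν-coefficient of S and S' = c*ν/(S - 1).
S_1 = c0/f = 1 + (27/115)*ν + (100783/92575)*ν^2 + ...; c1 = 27/115.
S_2 = c1*ν/(S_1 - 1) = 1 + (-100783/21735)*ν + ...; c2 = -100783/21735.


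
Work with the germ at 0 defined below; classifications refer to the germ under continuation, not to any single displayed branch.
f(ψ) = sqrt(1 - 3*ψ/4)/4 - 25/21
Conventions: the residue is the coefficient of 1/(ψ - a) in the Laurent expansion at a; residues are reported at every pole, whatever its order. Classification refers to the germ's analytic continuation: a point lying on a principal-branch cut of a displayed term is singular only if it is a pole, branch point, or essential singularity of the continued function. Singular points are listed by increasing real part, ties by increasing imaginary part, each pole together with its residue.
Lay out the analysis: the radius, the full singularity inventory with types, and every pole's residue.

Radius of convergence at 0: 4/3.
At 4/3: an algebraic (square-root) branch point.

Branch term (1/4)*sqrt(1 - ψ/(4/3)): its argument vanishes at ψ = 4/3, a square-root branch point, modulus 4/3.
The radius of convergence is the smallest modulus among the singular points: 4/3.


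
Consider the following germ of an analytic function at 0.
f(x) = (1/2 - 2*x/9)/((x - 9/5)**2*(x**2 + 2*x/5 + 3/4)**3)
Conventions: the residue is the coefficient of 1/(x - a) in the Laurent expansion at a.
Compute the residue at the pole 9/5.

The residue is -674000000/147640287843.


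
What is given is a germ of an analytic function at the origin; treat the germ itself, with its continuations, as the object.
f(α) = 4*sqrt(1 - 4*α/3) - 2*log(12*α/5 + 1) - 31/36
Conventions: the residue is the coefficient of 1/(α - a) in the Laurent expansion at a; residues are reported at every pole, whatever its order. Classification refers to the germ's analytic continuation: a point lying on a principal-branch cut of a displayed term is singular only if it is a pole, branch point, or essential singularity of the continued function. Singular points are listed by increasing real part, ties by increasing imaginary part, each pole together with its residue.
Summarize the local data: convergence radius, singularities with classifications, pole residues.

Radius of convergence at 0: 5/12.
At -5/12: a logarithmic branch point.
At 3/4: an algebraic (square-root) branch point.

Branch term (4)*sqrt(1 - α/(3/4)): its argument vanishes at α = 3/4, a square-root branch point, modulus 3/4.
Branch term (-2)*log(1 - α/(-5/12)): its argument vanishes at α = -5/12, a logarithmic branch point, modulus 5/12.
The radius of convergence is the smallest modulus among the singular points: 5/12.
List the singular points by increasing real part (a conjugate pair: the negative imaginary part first).


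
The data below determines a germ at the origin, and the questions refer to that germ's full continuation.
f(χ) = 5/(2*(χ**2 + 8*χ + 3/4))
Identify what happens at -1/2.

The point is a regular point.

Denominator factors: χ**2 + 8*χ + 3/4 = -3 at χ = -1/2 — none vanishes.
So the germ continues analytically to -1/2.


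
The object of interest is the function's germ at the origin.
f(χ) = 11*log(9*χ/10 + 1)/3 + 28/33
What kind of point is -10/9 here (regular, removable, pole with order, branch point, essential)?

The term (11/3)*log(1 - χ/(-10/9)) has argument 1 - -10/9/(-10/9) = 0 at -10/9: a logarithmic (infinitely-sheeted) branch point; the remaining terms are analytic or single-valued there.

The point is a logarithmic branch point.


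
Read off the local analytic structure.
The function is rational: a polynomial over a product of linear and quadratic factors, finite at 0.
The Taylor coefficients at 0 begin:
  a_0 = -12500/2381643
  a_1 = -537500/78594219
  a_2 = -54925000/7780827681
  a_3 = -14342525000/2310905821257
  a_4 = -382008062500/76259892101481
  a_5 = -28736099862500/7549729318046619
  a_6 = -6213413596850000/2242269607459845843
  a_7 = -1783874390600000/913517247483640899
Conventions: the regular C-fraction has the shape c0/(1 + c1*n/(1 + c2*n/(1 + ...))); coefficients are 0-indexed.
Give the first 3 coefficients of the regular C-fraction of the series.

Taylor coefficients (read off): a_0 = -12500/2381643, a_1 = -537500/78594219, a_2 = -54925000/7780827681.
c0 = a_0 = -12500/2381643. Peel one level at a time: if S = 1 + c*n/S' with S'(0) = 1, then c is the n-coefficient of S and S' = c*n/(S - 1).
S_1 = c0/f = 1 + (-43/33)*n + (1153/3267)*n^2 + ...; c1 = -43/33.
S_2 = c1*n/(S_1 - 1) = 1 + (1153/4257)*n + ...; c2 = 1153/4257.

The regular C-fraction coefficients are [-12500/2381643, -43/33, 1153/4257].


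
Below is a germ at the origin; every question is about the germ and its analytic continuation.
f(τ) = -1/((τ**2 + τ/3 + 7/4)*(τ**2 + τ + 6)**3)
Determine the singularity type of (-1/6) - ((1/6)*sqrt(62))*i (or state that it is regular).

The denominator factor τ**2 + τ/3 + 7/4 vanishes at (-1/6) - ((1/6)*sqrt(62))*i and appears to the power 1; the numerator there equals -1, nonzero, and no other factor vanishes.
Hence a pole whose order is the multiplicity, 1.

The point is a pole of order 1.


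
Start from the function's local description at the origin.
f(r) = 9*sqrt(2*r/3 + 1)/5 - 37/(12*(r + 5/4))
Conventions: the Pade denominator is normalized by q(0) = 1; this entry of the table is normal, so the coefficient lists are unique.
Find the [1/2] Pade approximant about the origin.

The Pade approximant has numerator coefficients [-2/3, 5002237/2321550]; denominator coefficients [1, 194377/309540, -58253/619080].

Taylor coefficients needed (expand at 0): a_0 = -2/3, a_1 = 193/75, a_2 = -1259/750, a_3 = 4861/3750.
Write the denominator as Q(r) = 1 + q1*r + q2*r^2. Requiring Q*f - P = O(r^4) with deg P <= 1 kills the coefficients of r^2..r^3 in Q*f:
  r^2: a_2 + q1*a_1 + q2*a_0 = 0, i.e. -1259/750 + (193/75)*q1 + (-2/3)*q2 = 0.
  r^3: a_3 + q1*a_2 + q2*a_1 = 0, i.e. 4861/3750 + (-1259/750)*q1 + (193/75)*q2 = 0.
Solving this linear system: q1 = 194377/309540, q2 = -58253/619080.
The numerator is Q*f truncated at degree 1: P0 = a_0 = -2/3; P1 = a_1 + q1*a_0 = 5002237/2321550.


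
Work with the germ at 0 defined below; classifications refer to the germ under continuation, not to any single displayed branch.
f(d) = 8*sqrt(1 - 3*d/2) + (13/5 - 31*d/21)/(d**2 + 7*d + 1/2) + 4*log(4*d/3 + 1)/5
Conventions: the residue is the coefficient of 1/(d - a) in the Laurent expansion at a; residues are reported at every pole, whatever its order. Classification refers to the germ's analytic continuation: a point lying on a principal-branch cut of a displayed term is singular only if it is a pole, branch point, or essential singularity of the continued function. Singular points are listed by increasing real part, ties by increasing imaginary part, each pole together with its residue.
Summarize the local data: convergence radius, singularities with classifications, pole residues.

Denominator factor (d**2 + 7*d + 1/2): discriminant 47, real irrational roots -7/2 + (1/2)*sqrt(47) and -7/2 - (1/2)*sqrt(47); poles of order 1, moduli 7/2 - (1/2)*sqrt(47) and 7/2 + (1/2)*sqrt(47).
Branch term (8)*sqrt(1 - d/(2/3)): its argument vanishes at d = 2/3, a square-root branch point, modulus 2/3.
Branch term (4/5)*log(1 - d/(-3/4)): its argument vanishes at d = -3/4, a logarithmic branch point, modulus 3/4.
The radius of convergence is the smallest modulus among the singular points: 7/2 - (1/2)*sqrt(47).
The branch terms are analytic at -7/2 - (1/2)*sqrt(47) and contribute nothing to the residue; only the rational part matters.
The factor d**2 + 7*d + 1/2 splits as (d - a)(d - a') with a = -7/2 - (1/2)*sqrt(47), a' = -7/2 + (1/2)*sqrt(47). At the order-1 pole a set g(d) = (d - a)*(rational part) = [13/5 - 31*d/21] / (d - a').
Simple pole: residue = g(a) at a = -7/2 - (1/2)*sqrt(47), which is -31/42 - (233/1410)*sqrt(47).
The branch terms are analytic at -7/2 + (1/2)*sqrt(47) and contribute nothing to the residue; only the rational part matters.
The factor d**2 + 7*d + 1/2 splits as (d - a)(d - a') with a = -7/2 + (1/2)*sqrt(47), a' = -7/2 - (1/2)*sqrt(47). At the order-1 pole a set g(d) = (d - a)*(rational part) = [13/5 - 31*d/21] / (d - a').
Simple pole: residue = g(a) at a = -7/2 + (1/2)*sqrt(47), which is -31/42 + (233/1410)*sqrt(47).
List the singular points by increasing real part (a conjugate pair: the negative imaginary part first).

Radius of convergence at 0: 7/2 - (1/2)*sqrt(47).
At -7/2 - (1/2)*sqrt(47): a pole of order 1; residue -31/42 - (233/1410)*sqrt(47).
At -3/4: a logarithmic branch point.
At -7/2 + (1/2)*sqrt(47): a pole of order 1; residue -31/42 + (233/1410)*sqrt(47).
At 2/3: an algebraic (square-root) branch point.


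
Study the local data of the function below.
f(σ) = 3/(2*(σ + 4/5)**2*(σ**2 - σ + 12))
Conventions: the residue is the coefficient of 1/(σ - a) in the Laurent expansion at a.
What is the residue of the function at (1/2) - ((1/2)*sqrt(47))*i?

The residue is (-1625/150528) - ((12575/7074816)*sqrt(47))*i.

The factor σ**2 - σ + 12 splits as (σ - a)(σ - a') with a = (1/2) - ((1/2)*sqrt(47))*i, a' = (1/2) + ((1/2)*sqrt(47))*i. At the order-1 pole a set g(σ) = (σ - a)*f(σ) = [3/(2*(σ + 4/5)**2)] / (σ - a').
Simple pole: residue = g(a) at a = (1/2) - ((1/2)*sqrt(47))*i, which is (-1625/150528) - ((12575/7074816)*sqrt(47))*i.


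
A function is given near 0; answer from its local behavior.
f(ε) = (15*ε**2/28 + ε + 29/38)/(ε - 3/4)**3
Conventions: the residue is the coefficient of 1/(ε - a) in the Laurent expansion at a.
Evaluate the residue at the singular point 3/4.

The residue is 15/28.

At the order-3 pole 3/4 set g(ε) = (ε - (3/4))^3*f(ε) = 15*ε**2/28 + ε + 29/38.
Order-3 pole: residue = g''(a)/2; g''(3/4) = 15/14, so the residue is 15/28.


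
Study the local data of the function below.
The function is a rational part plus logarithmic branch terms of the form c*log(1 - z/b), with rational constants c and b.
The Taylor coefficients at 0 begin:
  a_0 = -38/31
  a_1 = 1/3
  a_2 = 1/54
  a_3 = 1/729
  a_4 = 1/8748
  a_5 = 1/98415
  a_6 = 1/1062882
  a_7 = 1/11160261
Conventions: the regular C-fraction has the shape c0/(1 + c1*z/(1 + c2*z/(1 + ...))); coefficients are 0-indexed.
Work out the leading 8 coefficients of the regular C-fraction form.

Taylor coefficients (read off): a_0 = -38/31, a_1 = 1/3, a_2 = 1/54, a_3 = 1/729, a_4 = 1/8748, a_5 = 1/98415, a_6 = 1/1062882, a_7 = 1/11160261.
c0 = a_0 = -38/31. Peel one level at a time: if S = 1 + c*z/S' with S'(0) = 1, then c is the z-coefficient of S and S' = c*z/(S - 1).
S_1 = c0/f = 1 + (31/114)*z + (868/9747)*z^2 + ...; c1 = 31/114.
S_2 = c1*z/(S_1 - 1) = 1 + (-56/171)*z + (-1/972)*z^2 + ...; c2 = -56/171.
S_3 = c2*z/(S_2 - 1) = 1 + (-19/6048)*z + (-6023/36578304)*z^2 + ...; c3 = -19/6048.
S_4 = c3*z/(S_3 - 1) = 1 + (-317/6048)*z + (-1/1215)*z^2 + ...; c4 = -317/6048.
S_5 = c4*z/(S_4 - 1) = 1 + (-224/14265)*z + (-42448/67830075)*z^2 + ...; c5 = -224/14265.
S_6 = c5*z/(S_5 - 1) = 1 + (-379/9510)*z + (-1/1260)*z^2 + ...; c6 = -379/9510.
S_7 = c6*z/(S_6 - 1) = 1 + (-317/15918)*z + ...; c7 = -317/15918.

The regular C-fraction coefficients are [-38/31, 31/114, -56/171, -19/6048, -317/6048, -224/14265, -379/9510, -317/15918].


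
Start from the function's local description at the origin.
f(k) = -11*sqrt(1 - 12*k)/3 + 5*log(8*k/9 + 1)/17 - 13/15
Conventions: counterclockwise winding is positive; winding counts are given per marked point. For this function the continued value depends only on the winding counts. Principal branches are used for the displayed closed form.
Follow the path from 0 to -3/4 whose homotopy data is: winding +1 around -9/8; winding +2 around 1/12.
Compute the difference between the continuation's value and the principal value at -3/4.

The rational part is single-valued and drops out of the difference; each branch term changes only by its own monodromy.
(5/17)*log(1 - k/(-9/8)): each positive loop around -9/8 adds 2*pi*i to the log, so winding +1 contributes (5/17)*(1)*2*pi*i = (10/17)*pi*i.
(-11/3)*sqrt(1 - k/(1/12)): winding +2 is even, the square root returns to the same sheet, contribution 0.
Summing the contributions at k = -3/4 gives (10/17)*pi*i.

Continued minus principal equals (10/17)*pi*i.


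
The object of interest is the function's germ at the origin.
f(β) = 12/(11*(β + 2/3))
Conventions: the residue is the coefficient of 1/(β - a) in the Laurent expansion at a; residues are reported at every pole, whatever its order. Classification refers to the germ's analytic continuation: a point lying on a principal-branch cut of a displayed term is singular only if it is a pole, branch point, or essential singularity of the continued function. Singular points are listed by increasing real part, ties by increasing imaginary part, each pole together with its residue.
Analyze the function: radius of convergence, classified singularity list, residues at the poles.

Denominator factor (β + 2/3): pole of order 1 at -2/3, modulus 2/3.
The radius of convergence is the smallest modulus among the singular points: 2/3.
At the order-1 pole -2/3 set g(β) = (β - (-2/3))*f(β) = 12/11.
Simple pole: residue = g(a) at a = -2/3, which is 12/11.

Radius of convergence at 0: 2/3.
At -2/3: a pole of order 1; residue 12/11.


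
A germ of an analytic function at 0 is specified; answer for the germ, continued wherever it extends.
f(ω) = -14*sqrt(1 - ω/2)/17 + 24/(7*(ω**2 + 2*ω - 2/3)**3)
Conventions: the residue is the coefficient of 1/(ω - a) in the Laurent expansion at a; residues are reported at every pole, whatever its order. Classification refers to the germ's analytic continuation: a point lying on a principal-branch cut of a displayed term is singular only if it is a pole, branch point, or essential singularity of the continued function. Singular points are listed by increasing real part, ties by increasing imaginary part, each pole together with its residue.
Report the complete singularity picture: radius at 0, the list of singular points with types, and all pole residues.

Radius of convergence at 0: -1 + (1/3)*sqrt(15).
At -1 - (1/3)*sqrt(15): a pole of order 3; residue -(81/1750)*sqrt(15).
At -1 + (1/3)*sqrt(15): a pole of order 3; residue (81/1750)*sqrt(15).
At 2: an algebraic (square-root) branch point.

Denominator factor (ω**2 + 2*ω - 2/3)^3: discriminant 20/3, real irrational roots -1 + (1/3)*sqrt(15) and -1 - (1/3)*sqrt(15); poles of order 3, moduli -1 + (1/3)*sqrt(15) and 1 + (1/3)*sqrt(15).
Branch term (-14/17)*sqrt(1 - ω/(2)): its argument vanishes at ω = 2, a square-root branch point, modulus 2.
The radius of convergence is the smallest modulus among the singular points: -1 + (1/3)*sqrt(15).
The branch term is analytic at -1 - (1/3)*sqrt(15) and contributes nothing to the residue; only the rational part matters.
The factor ω**2 + 2*ω - 2/3 splits as (ω - a)(ω - a') with a = -1 - (1/3)*sqrt(15), a' = -1 + (1/3)*sqrt(15). At the order-3 pole a set g(ω) = (ω - a)^3*(rational part) = [24/7] / (ω - a')^3.
Order-3 pole: residue = g''(a)/2; g''(-1 - (1/3)*sqrt(15)) = -(81/875)*sqrt(15), so the residue is -(81/1750)*sqrt(15).
The branch term is analytic at -1 + (1/3)*sqrt(15) and contributes nothing to the residue; only the rational part matters.
The factor ω**2 + 2*ω - 2/3 splits as (ω - a)(ω - a') with a = -1 + (1/3)*sqrt(15), a' = -1 - (1/3)*sqrt(15). At the order-3 pole a set g(ω) = (ω - a)^3*(rational part) = [24/7] / (ω - a')^3.
Order-3 pole: residue = g''(a)/2; g''(-1 + (1/3)*sqrt(15)) = (81/875)*sqrt(15), so the residue is (81/1750)*sqrt(15).
List the singular points by increasing real part (a conjugate pair: the negative imaginary part first).


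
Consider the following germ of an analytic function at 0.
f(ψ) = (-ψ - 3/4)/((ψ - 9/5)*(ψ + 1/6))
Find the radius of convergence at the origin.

Denominator factor (ψ + 1/6): pole of order 1 at -1/6, modulus 1/6.
Denominator factor (ψ - 9/5): pole of order 1 at 9/5, modulus 9/5.
The radius of convergence is the smallest modulus among the singular points: 1/6.

The radius of convergence is 1/6.


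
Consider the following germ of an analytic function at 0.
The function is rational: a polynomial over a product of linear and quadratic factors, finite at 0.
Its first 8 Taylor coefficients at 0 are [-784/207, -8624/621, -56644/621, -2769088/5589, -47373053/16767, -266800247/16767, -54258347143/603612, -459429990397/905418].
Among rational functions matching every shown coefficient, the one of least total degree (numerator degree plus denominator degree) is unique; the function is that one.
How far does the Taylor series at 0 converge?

No rational of total degree below 4 reproduces all 8 coefficients; solving the [0/4] Pade equations on them gives f(k) = -32/(23*(k + 6/7)**2*(k**2 - 3*k + 1/2)), whose expansion matches every shown term.
Denominator factor (k + 6/7)^2: pole of order 2 at -6/7, modulus 6/7.
Denominator factor (k**2 - 3*k + 1/2): discriminant 7, real irrational roots 3/2 + (1/2)*sqrt(7) and 3/2 - (1/2)*sqrt(7); poles of order 1, moduli 3/2 + (1/2)*sqrt(7) and 3/2 - (1/2)*sqrt(7).
The radius of convergence is the smallest modulus among the singular points: 3/2 - (1/2)*sqrt(7).

The radius of convergence is 3/2 - (1/2)*sqrt(7).


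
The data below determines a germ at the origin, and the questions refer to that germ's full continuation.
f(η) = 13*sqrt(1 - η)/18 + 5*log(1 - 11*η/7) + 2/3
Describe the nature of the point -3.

The point is a regular point.

There is no denominator, hence no pole anywhere.
Branch term sqrt(1 - η/(1)): argument at -3 is 4, nonzero, so -3 is not its branch point (a point on a principal cut is still regular for the continued germ).
Branch term log(1 - η/(7/11)): argument at -3 is 40/7, nonzero, so -3 is not its branch point (a point on a principal cut is still regular for the continued germ).
So the germ continues analytically to -3.


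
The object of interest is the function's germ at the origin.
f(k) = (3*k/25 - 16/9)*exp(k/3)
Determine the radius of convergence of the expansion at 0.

The radius of convergence is infinite.

The factor exp(k/3) is entire and contributes no finite singular point.
The polynomial part has no poles.
No finite singular points: the Taylor series at 0 converges everywhere.


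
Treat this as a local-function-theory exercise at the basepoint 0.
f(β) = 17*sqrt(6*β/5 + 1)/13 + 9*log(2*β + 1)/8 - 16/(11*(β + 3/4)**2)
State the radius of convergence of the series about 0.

Denominator factor (β + 3/4)^2: pole of order 2 at -3/4, modulus 3/4.
Branch term (9/8)*log(1 - β/(-1/2)): its argument vanishes at β = -1/2, a logarithmic branch point, modulus 1/2.
Branch term (17/13)*sqrt(1 - β/(-5/6)): its argument vanishes at β = -5/6, a square-root branch point, modulus 5/6.
The radius of convergence is the smallest modulus among the singular points: 1/2.

The radius of convergence is 1/2.


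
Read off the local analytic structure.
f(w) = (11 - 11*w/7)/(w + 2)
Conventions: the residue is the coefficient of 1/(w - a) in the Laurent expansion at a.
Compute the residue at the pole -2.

At the order-1 pole -2 set g(w) = (w - (-2))*f(w) = 11 - 11*w/7.
Simple pole: residue = g(a) at a = -2, which is 99/7.

The residue is 99/7.


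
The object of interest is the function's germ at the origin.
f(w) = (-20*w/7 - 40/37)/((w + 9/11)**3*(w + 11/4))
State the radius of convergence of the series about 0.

The radius of convergence is 9/11.

Denominator factor (w + 9/11)^3: pole of order 3 at -9/11, modulus 9/11.
Denominator factor (w + 11/4): pole of order 1 at -11/4, modulus 11/4.
The radius of convergence is the smallest modulus among the singular points: 9/11.


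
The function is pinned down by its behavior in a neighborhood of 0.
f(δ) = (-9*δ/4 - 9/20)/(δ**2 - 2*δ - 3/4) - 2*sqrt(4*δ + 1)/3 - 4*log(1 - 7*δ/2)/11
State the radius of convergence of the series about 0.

The radius of convergence is 1/4.

Denominator factor (δ**2 - 2*δ - 3/4): discriminant 7, real irrational roots 1 + (1/2)*sqrt(7) and 1 - (1/2)*sqrt(7); poles of order 1, moduli 1 + (1/2)*sqrt(7) and -1 + (1/2)*sqrt(7).
Branch term (-4/11)*log(1 - δ/(2/7)): its argument vanishes at δ = 2/7, a logarithmic branch point, modulus 2/7.
Branch term (-2/3)*sqrt(1 - δ/(-1/4)): its argument vanishes at δ = -1/4, a square-root branch point, modulus 1/4.
The radius of convergence is the smallest modulus among the singular points: 1/4.


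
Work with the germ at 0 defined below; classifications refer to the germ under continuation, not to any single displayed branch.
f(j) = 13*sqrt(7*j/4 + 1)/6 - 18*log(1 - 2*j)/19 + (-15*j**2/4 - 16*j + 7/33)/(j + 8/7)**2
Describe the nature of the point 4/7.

Denominator factors: j + 8/7 = 12/7 at j = 4/7 — none vanishes.
Branch term sqrt(1 - j/(-4/7)): argument at 4/7 is 2, nonzero, so 4/7 is not its branch point (a point on a principal cut is still regular for the continued germ).
Branch term log(1 - j/(1/2)): argument at 4/7 is -1/7, nonzero, so 4/7 is not its branch point (a point on a principal cut is still regular for the continued germ).
So the germ continues analytically to 4/7.

The point is a regular point.


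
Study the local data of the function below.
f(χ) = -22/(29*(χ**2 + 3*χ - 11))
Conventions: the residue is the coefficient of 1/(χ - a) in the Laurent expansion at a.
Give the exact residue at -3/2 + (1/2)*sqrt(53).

The residue is -(22/1537)*sqrt(53).

The factor χ**2 + 3*χ - 11 splits as (χ - a)(χ - a') with a = -3/2 + (1/2)*sqrt(53), a' = -3/2 - (1/2)*sqrt(53). At the order-1 pole a set g(χ) = (χ - a)*f(χ) = [-22/29] / (χ - a').
Simple pole: residue = g(a) at a = -3/2 + (1/2)*sqrt(53), which is -(22/1537)*sqrt(53).


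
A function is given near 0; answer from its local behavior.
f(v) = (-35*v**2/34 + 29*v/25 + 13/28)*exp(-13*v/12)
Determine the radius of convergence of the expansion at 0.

The radius of convergence is infinite.

The factor exp(-13*v/12) is entire and contributes no finite singular point.
The polynomial part has no poles.
No finite singular points: the Taylor series at 0 converges everywhere.


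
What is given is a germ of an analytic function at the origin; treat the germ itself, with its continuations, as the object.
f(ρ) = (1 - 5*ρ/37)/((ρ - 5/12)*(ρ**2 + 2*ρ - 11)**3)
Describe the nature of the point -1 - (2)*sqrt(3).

The denominator factor ρ**2 + 2*ρ - 11 vanishes at -1 - (2)*sqrt(3) and appears to the power 3; the numerator there equals 42/37 + (10/37)*sqrt(3), nonzero, and no other factor vanishes.
Hence a pole whose order is the multiplicity, 3.

The point is a pole of order 3.


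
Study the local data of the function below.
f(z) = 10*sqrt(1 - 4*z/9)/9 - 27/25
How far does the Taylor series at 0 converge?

The radius of convergence is 9/4.

Branch term (10/9)*sqrt(1 - z/(9/4)): its argument vanishes at z = 9/4, a square-root branch point, modulus 9/4.
The radius of convergence is the smallest modulus among the singular points: 9/4.


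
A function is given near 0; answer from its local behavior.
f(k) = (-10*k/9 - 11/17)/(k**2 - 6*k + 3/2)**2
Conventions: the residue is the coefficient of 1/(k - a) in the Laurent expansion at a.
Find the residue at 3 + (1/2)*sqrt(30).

The factor k**2 - 6*k + 3/2 splits as (k - a)(k - a') with a = 3 + (1/2)*sqrt(30), a' = 3 - (1/2)*sqrt(30). At the order-2 pole a set g(k) = (k - a)^2*f(k) = [-10*k/9 - 11/17] / (k - a')^2.
Order-2 pole: residue = g'(a); g'(3 + (1/2)*sqrt(30)) = (203/22950)*sqrt(30), so the residue is (203/22950)*sqrt(30).

The residue is (203/22950)*sqrt(30).


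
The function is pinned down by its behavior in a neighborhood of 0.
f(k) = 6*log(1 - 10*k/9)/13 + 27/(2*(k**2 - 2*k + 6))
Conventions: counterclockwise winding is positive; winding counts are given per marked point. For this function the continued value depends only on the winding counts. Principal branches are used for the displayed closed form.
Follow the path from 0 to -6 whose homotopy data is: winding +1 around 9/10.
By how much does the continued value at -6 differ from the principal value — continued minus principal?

Continued minus principal equals (12/13)*pi*i.

The rational part is single-valued and drops out of the difference; each branch term changes only by its own monodromy.
(6/13)*log(1 - k/(9/10)): each positive loop around 9/10 adds 2*pi*i to the log, so winding +1 contributes (6/13)*(1)*2*pi*i = (12/13)*pi*i.
Summing the contributions at k = -6 gives (12/13)*pi*i.


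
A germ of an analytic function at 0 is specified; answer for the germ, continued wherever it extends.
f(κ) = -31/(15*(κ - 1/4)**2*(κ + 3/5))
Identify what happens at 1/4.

The point is a pole of order 2.

The denominator factor κ - 1/4 vanishes at 1/4 and appears to the power 2; the numerator there equals -31/15, nonzero, and no other factor vanishes.
Hence a pole whose order is the multiplicity, 2.


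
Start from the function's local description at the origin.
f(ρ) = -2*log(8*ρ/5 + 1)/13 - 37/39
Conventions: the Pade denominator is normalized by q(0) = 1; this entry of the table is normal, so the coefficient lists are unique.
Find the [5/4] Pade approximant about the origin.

The Pade approximant has numerator coefficients [-37/39, -6352/1755, -1536/325, -246784/102375, -45056/118125, -32768/12796875]; denominator coefficients [1, 32/9, 64/15, 1024/525, 2048/7875].

Taylor coefficients needed (expand at 0): a_0 = -37/39, a_1 = -16/65, a_2 = 64/325, a_3 = -1024/4875, a_4 = 2048/8125, a_5 = -65536/203125, a_6 = 262144/609375, a_7 = -4194304/7109375, a_8 = 4194304/5078125, a_9 = -268435456/228515625.
Write the denominator as Q(ρ) = 1 + q1*ρ + q2*ρ^2 + q3*ρ^3 + q4*ρ^4. Requiring Q*f - P = O(ρ^10) with deg P <= 5 kills the coefficients of ρ^6..ρ^9 in Q*f:
  ρ^6: a_6 + q1*a_5 + q2*a_4 + q3*a_3 + q4*a_2 = 0, i.e. 262144/609375 + (-65536/203125)*q1 + (2048/8125)*q2 + (-1024/4875)*q3 + (64/325)*q4 = 0.
  ρ^7: a_7 + q1*a_6 + q2*a_5 + q3*a_4 + q4*a_3 = 0, i.e. -4194304/7109375 + (262144/609375)*q1 + (-65536/203125)*q2 + (2048/8125)*q3 + (-1024/4875)*q4 = 0.
  ρ^8: a_8 + q1*a_7 + q2*a_6 + q3*a_5 + q4*a_4 = 0, i.e. 4194304/5078125 + (-4194304/7109375)*q1 + (262144/609375)*q2 + (-65536/203125)*q3 + (2048/8125)*q4 = 0.
  ρ^9: a_9 + q1*a_8 + q2*a_7 + q3*a_6 + q4*a_5 = 0, i.e. -268435456/228515625 + (4194304/5078125)*q1 + (-4194304/7109375)*q2 + (262144/609375)*q3 + (-65536/203125)*q4 = 0.
Solving this linear system: q1 = 32/9, q2 = 64/15, q3 = 1024/525, q4 = 2048/7875.
The numerator is Q*f truncated at degree 5: P0 = a_0 = -37/39; P1 = a_1 + q1*a_0 = -6352/1755; P2 = a_2 + q1*a_1 + q2*a_0 = -1536/325; P3 = a_3 + q1*a_2 + q2*a_1 + q3*a_0 = -246784/102375; P4 = a_4 + q1*a_3 + q2*a_2 + q3*a_1 + q4*a_0 = -45056/118125; P5 = a_5 + q1*a_4 + q2*a_3 + q3*a_2 + q4*a_1 = -32768/12796875.


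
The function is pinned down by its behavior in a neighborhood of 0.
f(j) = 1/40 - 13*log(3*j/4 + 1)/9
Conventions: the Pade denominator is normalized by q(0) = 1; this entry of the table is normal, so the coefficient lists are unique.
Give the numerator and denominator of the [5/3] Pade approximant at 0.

The Pade approximant has numerator coefficients [1/40, -805/768, -1975/1792, -4055/14336, -117/14336, 351/1146880]; denominator coefficients [1, 45/32, 135/224, 135/1792].

Taylor coefficients needed (expand at 0): a_0 = 1/40, a_1 = -13/12, a_2 = 13/32, a_3 = -13/64, a_4 = 117/1024, a_5 = -351/5120, a_6 = 351/8192, a_7 = -3159/114688, a_8 = 9477/524288.
Write the denominator as Q(j) = 1 + q1*j + q2*j^2 + q3*j^3. Requiring Q*f - P = O(j^9) with deg P <= 5 kills the coefficients of j^6..j^8 in Q*f:
  j^6: a_6 + q1*a_5 + q2*a_4 + q3*a_3 = 0, i.e. 351/8192 + (-351/5120)*q1 + (117/1024)*q2 + (-13/64)*q3 = 0.
  j^7: a_7 + q1*a_6 + q2*a_5 + q3*a_4 = 0, i.e. -3159/114688 + (351/8192)*q1 + (-351/5120)*q2 + (117/1024)*q3 = 0.
  j^8: a_8 + q1*a_7 + q2*a_6 + q3*a_5 = 0, i.e. 9477/524288 + (-3159/114688)*q1 + (351/8192)*q2 + (-351/5120)*q3 = 0.
Solving this linear system: q1 = 45/32, q2 = 135/224, q3 = 135/1792.
The numerator is Q*f truncated at degree 5: P0 = a_0 = 1/40; P1 = a_1 + q1*a_0 = -805/768; P2 = a_2 + q1*a_1 + q2*a_0 = -1975/1792; P3 = a_3 + q1*a_2 + q2*a_1 + q3*a_0 = -4055/14336; P4 = a_4 + q1*a_3 + q2*a_2 + q3*a_1 = -117/14336; P5 = a_5 + q1*a_4 + q2*a_3 + q3*a_2 = 351/1146880.


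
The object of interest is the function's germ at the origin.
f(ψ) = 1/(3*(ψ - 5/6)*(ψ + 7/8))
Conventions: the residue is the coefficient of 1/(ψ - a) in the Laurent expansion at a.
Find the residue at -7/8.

The residue is -8/41.

At the order-1 pole -7/8 set g(ψ) = (ψ - (-7/8))*f(ψ) = 1/(3*(ψ - 5/6)).
Simple pole: residue = g(a) at a = -7/8, which is -8/41.


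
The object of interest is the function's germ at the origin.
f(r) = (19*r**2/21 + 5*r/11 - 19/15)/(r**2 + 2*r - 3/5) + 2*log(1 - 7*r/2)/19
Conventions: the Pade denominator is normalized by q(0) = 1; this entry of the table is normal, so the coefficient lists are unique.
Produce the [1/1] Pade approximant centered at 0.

Taylor coefficients needed (expand at 0): a_0 = 19/9, a_1 = 33356/5643, a_2 = 10569227/474012.
Write the denominator as Q(r) = 1 + q1*r. Requiring Q*f - P = O(r^3) with deg P <= 1 kills the coefficients of r^2..r^2 in Q*f:
  r^2: a_2 + q1*a_1 = 0, i.e. 10569227/474012 + (33356/5643)*q1 = 0.
Solving this linear system: q1 = -10569227/2801904.
The numerator is Q*f truncated at degree 1: P0 = a_0 = 19/9; P1 = a_1 + q1*a_0 = -3605654603/1756793808.

The Pade approximant has numerator coefficients [19/9, -3605654603/1756793808]; denominator coefficients [1, -10569227/2801904].
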